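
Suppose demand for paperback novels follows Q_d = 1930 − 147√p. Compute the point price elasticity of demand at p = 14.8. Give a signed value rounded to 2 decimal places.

dQ_d/dp = −147/(2√p) = -19.1054. At p = 14.8, Q_d = 1364.48.
Ed = (dQ_d/dp)·(p/Q_d) = (-19.1054) × (14.8/1364.48) = -0.2072…

-0.21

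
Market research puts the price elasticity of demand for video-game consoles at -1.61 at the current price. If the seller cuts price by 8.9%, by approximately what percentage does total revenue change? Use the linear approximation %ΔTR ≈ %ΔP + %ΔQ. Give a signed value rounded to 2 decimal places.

%ΔQ ≈ Ed × %ΔP = (-1.61) × (-8.9%) = +14.3290%
%ΔTR ≈ %ΔP + %ΔQ = (-8.9%) + (+14.3290%) = +5.4290%

+5.43%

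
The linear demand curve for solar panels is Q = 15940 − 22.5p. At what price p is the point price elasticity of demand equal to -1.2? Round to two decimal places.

386.42

Ed = −22.5p/(15940 − 22.5p). Set this equal to -1.2:
22.5p = 1.2·(15940 − 22.5p) ⇒ 22.5p(1 + 1.2) = 1.2·15940
p = 1.2·15940 / (22.5·2.2) = 386.4242…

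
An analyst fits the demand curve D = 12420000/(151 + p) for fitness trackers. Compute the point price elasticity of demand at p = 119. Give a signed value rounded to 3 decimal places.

-0.441

dD/dp = −12420000/(151 + p)² = -170.37. At p = 119, D = 46000.
Ed = (dD/dp)·(p/D) = (-170.37) × (119/46000) = -0.44074…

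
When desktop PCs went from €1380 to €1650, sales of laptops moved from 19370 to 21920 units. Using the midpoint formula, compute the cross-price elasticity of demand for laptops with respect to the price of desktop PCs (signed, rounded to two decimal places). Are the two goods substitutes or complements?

%ΔQ_{laptops} = (21920 − 19370)/avg = 2550/20645 = 0.123516…
%ΔP_{desktop PCs} = (1650 − 1380)/avg = 270/1515 = 0.178217…
E_cross = (2550/20645) / (270/1515) = 0.6930…
E_cross > 0 ⇒ the goods are substitutes.

0.69; substitutes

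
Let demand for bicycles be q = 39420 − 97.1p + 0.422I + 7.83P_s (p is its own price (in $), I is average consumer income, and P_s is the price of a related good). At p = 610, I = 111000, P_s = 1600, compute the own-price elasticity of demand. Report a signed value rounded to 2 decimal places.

-1.50

At the given values, q = 39420 − 97.1(610) + 0.422(111000) + 7.83(1600) = 39559.
∂q/∂p = −97.1.
E = (-97.1) × (610/39559) = -1.4972…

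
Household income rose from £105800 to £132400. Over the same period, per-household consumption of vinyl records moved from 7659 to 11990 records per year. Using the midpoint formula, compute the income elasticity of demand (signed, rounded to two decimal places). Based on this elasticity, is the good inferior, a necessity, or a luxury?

1.97; luxury

%ΔQ = (11990 − 7659)/[( 7659 + 11990)/2] = 4331/9824.5 = 0.440836…
%ΔIncome = (132400 − 105800)/[( 105800 + 132400)/2] = 26600/119100 = 0.223341…
E_income = (4331/9824.5) / (26600/119100) = 1.9738…
E_income > 1 ⇒ normal good, luxury.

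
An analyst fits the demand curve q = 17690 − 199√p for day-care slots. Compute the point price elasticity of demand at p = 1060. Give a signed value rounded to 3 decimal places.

-0.289

dq/dp = −199/(2√p) = -3.05612. At p = 1060, q = 11211.
Ed = (dq/dp)·(p/q) = (-3.05612) × (1060/11211) = -0.28895…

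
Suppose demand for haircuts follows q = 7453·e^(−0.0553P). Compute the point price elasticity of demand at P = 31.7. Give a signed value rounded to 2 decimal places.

dq/dP = −0.0553·q = -71.4058. At P = 31.7, q = 1291.24.
Ed = (dq/dP)·(P/q) = (-71.4058) × (31.7/1291.24) = -1.7530…

-1.75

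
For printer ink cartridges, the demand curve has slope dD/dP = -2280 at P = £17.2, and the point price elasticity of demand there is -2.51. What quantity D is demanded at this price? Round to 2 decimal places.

15623.90

Ed = (dD/dP)·(P/D) ⇒ D = (dD/dP)·P/Ed = (-2280)·17.2/(-2.51) = 15623.9043…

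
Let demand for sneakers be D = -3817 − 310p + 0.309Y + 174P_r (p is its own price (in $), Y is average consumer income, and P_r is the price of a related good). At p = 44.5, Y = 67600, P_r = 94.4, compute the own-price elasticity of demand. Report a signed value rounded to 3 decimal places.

-0.700

At the given values, D = -3817 − 310(44.5) + 0.309(67600) + 174(94.4) = 19702.
∂D/∂p = −310.
E = (-310) × (44.5/19702) = -0.70018…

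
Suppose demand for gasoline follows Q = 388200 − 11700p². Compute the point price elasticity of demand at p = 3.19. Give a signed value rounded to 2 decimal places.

-0.88

dQ/dp = −2·11700·p = -74646. At p = 3.19, Q = 269139.63.
Ed = (dQ/dp)·(p/Q) = (-74646) × (3.19/269139.63) = -0.8847…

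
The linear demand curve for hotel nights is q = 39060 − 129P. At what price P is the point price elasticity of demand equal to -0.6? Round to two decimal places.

113.55

Ed = −129P/(39060 − 129P). Set this equal to -0.6:
129P = 0.6·(39060 − 129P) ⇒ 129P(1 + 0.6) = 0.6·39060
P = 0.6·39060 / (129·1.6) = 113.5465…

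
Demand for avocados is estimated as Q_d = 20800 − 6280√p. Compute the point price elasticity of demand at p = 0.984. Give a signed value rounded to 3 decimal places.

dQ_d/dp = −6280/(2√p) = -3165.43. At p = 0.984, Q_d = 14570.4.
Ed = (dQ_d/dp)·(p/Q_d) = (-3165.43) × (0.984/14570.4) = -0.21377…

-0.214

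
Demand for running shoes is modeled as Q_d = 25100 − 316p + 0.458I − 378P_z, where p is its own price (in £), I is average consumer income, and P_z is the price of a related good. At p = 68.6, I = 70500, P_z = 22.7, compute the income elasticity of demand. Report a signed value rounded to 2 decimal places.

At the given values, Q_d = 25100 − 316(68.6) + 0.458(70500) − 378(22.7) = 27130.8.
∂Q_d/∂I = 0.458.
E = (0.458) × (70500/27130.8) = 1.1901…

1.19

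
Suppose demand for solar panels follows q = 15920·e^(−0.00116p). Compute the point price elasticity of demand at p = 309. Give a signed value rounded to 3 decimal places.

dq/dp = −0.00116·q = -12.9042. At p = 309, q = 11124.3.
Ed = (dq/dp)·(p/q) = (-12.9042) × (309/11124.3) = -0.35844

-0.358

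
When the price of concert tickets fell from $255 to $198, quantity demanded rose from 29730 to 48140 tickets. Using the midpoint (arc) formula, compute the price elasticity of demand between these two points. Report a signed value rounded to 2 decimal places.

-1.88

%ΔQ = (48140 − 29730) / [(29730 + 48140)/2] = 18410/38935 = 0.472839…
%ΔP = (198 − 255) / [(255 + 198)/2] = -57/226.5 = -0.251655…
Arc Ed = %ΔQ / %ΔP = (18410/38935) / (-57/226.5) = -1.8789…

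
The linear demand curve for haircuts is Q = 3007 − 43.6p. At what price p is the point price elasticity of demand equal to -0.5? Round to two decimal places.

22.99

Ed = −43.6p/(3007 − 43.6p). Set this equal to -0.5:
43.6p = 0.5·(3007 − 43.6p) ⇒ 43.6p(1 + 0.5) = 0.5·3007
p = 0.5·3007 / (43.6·1.5) = 22.9892…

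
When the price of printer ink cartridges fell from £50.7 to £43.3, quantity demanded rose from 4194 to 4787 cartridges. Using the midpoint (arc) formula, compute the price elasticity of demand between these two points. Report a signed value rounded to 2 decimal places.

%ΔQ = (4787 − 4194) / [(4194 + 4787)/2] = 593/4490.5 = 0.132056…
%ΔP = (43.3 − 50.7) / [(50.7 + 43.3)/2] = -7.4/47 = -0.157446…
Arc Ed = %ΔQ / %ΔP = (593/4490.5) / (-7.4/47) = -0.8387…

-0.84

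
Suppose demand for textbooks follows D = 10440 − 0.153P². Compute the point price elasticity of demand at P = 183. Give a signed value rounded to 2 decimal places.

dD/dP = −2·0.153·P = -55.998. At P = 183, D = 5316.183.
Ed = (dD/dP)·(P/D) = (-55.998) × (183/5316.183) = -1.9276…

-1.93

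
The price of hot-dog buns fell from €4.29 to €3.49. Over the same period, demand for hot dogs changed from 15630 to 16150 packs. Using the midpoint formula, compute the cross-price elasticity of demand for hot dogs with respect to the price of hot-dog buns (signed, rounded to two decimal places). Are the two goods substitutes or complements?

%ΔQ_{hot dogs} = (16150 − 15630)/avg = 520/15890 = 0.032724…
%ΔP_{hot-dog buns} = (3.49 − 4.29)/avg = -0.8/3.89 = -0.205655…
E_cross = (520/15890) / (-0.8/3.89) = -0.1591…
E_cross < 0 ⇒ the goods are complements.

-0.16; complements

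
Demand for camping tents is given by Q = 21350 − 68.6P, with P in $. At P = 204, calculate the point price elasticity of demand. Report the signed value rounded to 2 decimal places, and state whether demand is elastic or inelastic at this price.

-1.90; elastic

dQ/dP = −68.6. At P = 204, Q = 21350 − 68.6(204) = 7355.6.
Ed = (dQ/dP)·(P/Q) = −68.6 × (204/7355.6) = -1.9025…
|Ed| = 1.90 > 1, so demand is elastic.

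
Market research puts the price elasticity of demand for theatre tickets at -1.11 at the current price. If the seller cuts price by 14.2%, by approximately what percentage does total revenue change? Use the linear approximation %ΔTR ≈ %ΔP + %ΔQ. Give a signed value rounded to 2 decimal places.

+1.56%

%ΔQ ≈ Ed × %ΔP = (-1.11) × (-14.2%) = +15.7620%
%ΔTR ≈ %ΔP + %ΔQ = (-14.2%) + (+15.7620%) = +1.5620%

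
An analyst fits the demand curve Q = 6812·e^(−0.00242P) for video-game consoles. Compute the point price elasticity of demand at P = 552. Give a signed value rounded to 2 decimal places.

-1.34

dQ/dP = −0.00242·Q = -4.33453. At P = 552, Q = 1791.13.
Ed = (dQ/dP)·(P/Q) = (-4.33453) × (552/1791.13) = -1.3358…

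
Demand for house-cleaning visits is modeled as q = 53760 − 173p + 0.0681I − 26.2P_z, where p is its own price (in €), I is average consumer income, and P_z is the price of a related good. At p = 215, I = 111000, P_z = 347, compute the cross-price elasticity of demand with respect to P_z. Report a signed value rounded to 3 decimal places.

-0.605

At the given values, q = 53760 − 173(215) + 0.0681(111000) − 26.2(347) = 15032.7.
∂q/∂P_z = -26.2.
E = (-26.2) × (347/15032.7) = -0.60477…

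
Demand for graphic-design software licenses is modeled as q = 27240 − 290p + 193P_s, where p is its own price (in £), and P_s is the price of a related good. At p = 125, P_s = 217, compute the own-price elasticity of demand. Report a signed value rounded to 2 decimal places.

-1.10

At the given values, q = 27240 − 290(125) + 193(217) = 32871.
∂q/∂p = −290.
E = (-290) × (125/32871) = -1.1027…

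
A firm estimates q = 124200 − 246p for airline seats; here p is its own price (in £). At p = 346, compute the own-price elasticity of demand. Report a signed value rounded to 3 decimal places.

-2.178

At the given values, q = 124200 − 246(346) = 39084.
∂q/∂p = −246.
E = (-246) × (346/39084) = -2.17777…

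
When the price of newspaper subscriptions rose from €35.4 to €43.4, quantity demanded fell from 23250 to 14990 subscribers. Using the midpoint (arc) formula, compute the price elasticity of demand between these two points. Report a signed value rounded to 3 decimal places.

-2.128

%ΔQ = (14990 − 23250) / [(23250 + 14990)/2] = -8260/19120 = -0.432008…
%ΔP = (43.4 − 35.4) / [(35.4 + 43.4)/2] = 8/39.4 = 0.203045…
Arc Ed = %ΔQ / %ΔP = (-8260/19120) / (8/39.4) = -2.12764…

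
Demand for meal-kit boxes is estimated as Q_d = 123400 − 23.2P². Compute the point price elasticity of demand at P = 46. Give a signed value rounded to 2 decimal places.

dQ_d/dP = −2·23.2·P = -2134.4. At P = 46, Q_d = 74308.8.
Ed = (dQ_d/dP)·(P/Q_d) = (-2134.4) × (46/74308.8) = -1.3212…

-1.32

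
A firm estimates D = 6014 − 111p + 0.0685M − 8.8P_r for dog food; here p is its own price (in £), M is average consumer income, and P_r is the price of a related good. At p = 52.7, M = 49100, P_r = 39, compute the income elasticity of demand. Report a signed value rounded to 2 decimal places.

1.06

At the given values, D = 6014 − 111(52.7) + 0.0685(49100) − 8.8(39) = 3184.45.
∂D/∂M = 0.0685.
E = (0.0685) × (49100/3184.45) = 1.0561…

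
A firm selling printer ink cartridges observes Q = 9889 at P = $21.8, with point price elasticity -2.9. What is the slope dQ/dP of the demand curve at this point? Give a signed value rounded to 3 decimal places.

Ed = (dQ/dP)·(P/Q) ⇒ dQ/dP = Ed·Q/P = (-2.9)·9889/21.8 = -1315.50917…

-1315.509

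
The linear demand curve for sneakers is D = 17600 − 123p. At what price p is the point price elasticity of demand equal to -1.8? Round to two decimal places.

Ed = −123p/(17600 − 123p). Set this equal to -1.8:
123p = 1.8·(17600 − 123p) ⇒ 123p(1 + 1.8) = 1.8·17600
p = 1.8·17600 / (123·2.8) = 91.9860…

91.99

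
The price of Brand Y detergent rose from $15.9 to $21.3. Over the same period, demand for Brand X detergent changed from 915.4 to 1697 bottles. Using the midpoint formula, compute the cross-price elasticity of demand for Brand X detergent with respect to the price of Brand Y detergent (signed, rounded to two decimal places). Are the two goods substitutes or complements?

%ΔQ_{Brand X detergent} = (1697 − 915.4)/avg = 781.6/1306.2 = 0.598376…
%ΔP_{Brand Y detergent} = (21.3 − 15.9)/avg = 5.4/18.6 = 0.290322…
E_cross = (781.6/1306.2) / (5.4/18.6) = 2.0610…
E_cross > 0 ⇒ the goods are substitutes.

2.06; substitutes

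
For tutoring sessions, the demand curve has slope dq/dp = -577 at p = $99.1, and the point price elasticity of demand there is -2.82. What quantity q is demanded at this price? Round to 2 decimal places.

20276.84

Ed = (dq/dp)·(p/q) ⇒ q = (dq/dp)·p/Ed = (-577)·99.1/(-2.82) = 20276.8439…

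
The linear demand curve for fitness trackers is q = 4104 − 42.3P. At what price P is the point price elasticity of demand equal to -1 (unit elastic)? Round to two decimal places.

48.51

Ed = −42.3P/(4104 − 42.3P). Set this equal to -1:
42.3P = 1·(4104 − 42.3P) ⇒ 42.3P(1 + 1) = 1·4104
P = 1·4104 / (42.3·2) = 48.5106…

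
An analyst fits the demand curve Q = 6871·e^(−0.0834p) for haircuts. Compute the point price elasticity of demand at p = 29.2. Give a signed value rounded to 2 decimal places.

-2.44

dQ/dp = −0.0834·Q = -50.1831. At p = 29.2, Q = 601.716.
Ed = (dQ/dp)·(p/Q) = (-50.1831) × (29.2/601.716) = -2.4352…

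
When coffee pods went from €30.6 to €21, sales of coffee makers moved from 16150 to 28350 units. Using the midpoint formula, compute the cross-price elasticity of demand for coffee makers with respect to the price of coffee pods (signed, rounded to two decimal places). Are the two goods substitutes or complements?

%ΔQ_{coffee makers} = (28350 − 16150)/avg = 12200/22250 = 0.548314…
%ΔP_{coffee pods} = (21 − 30.6)/avg = -9.6/25.8 = -0.372093…
E_cross = (12200/22250) / (-9.6/25.8) = -1.4735…
E_cross < 0 ⇒ the goods are complements.

-1.47; complements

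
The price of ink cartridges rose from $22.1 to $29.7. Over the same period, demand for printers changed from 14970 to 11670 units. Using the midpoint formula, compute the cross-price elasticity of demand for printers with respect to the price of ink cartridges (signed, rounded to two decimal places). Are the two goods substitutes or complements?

-0.84; complements

%ΔQ_{printers} = (11670 − 14970)/avg = -3300/13320 = -0.247747…
%ΔP_{ink cartridges} = (29.7 − 22.1)/avg = 7.6/25.9 = 0.293436…
E_cross = (-3300/13320) / (7.6/25.9) = -0.8442…
E_cross < 0 ⇒ the goods are complements.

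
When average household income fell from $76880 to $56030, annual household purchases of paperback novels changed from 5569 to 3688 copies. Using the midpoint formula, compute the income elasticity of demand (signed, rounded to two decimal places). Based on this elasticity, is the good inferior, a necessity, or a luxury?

1.30; luxury

%ΔQ = (3688 − 5569)/[( 5569 + 3688)/2] = -1881/4628.5 = -0.406395…
%ΔIncome = (56030 − 76880)/[( 76880 + 56030)/2] = -20850/66455 = -0.313746…
E_income = (-1881/4628.5) / (-20850/66455) = 1.2952…
E_income > 1 ⇒ normal good, luxury.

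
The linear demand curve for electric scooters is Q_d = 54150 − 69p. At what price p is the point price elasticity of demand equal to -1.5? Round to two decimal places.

Ed = −69p/(54150 − 69p). Set this equal to -1.5:
69p = 1.5·(54150 − 69p) ⇒ 69p(1 + 1.5) = 1.5·54150
p = 1.5·54150 / (69·2.5) = 470.8695…

470.87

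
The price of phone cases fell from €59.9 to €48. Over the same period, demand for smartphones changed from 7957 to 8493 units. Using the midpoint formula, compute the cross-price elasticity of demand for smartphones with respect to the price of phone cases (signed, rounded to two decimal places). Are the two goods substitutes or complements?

-0.30; complements

%ΔQ_{smartphones} = (8493 − 7957)/avg = 536/8225 = 0.065167…
%ΔP_{phone cases} = (48 − 59.9)/avg = -11.9/53.95 = -0.220574…
E_cross = (536/8225) / (-11.9/53.95) = -0.2954…
E_cross < 0 ⇒ the goods are complements.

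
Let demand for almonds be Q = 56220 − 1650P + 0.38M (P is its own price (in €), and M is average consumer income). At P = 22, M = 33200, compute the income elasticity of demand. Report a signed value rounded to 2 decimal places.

0.39

At the given values, Q = 56220 − 1650(22) + 0.38(33200) = 32536.
∂Q/∂M = 0.38.
E = (0.38) × (33200/32536) = 0.3877…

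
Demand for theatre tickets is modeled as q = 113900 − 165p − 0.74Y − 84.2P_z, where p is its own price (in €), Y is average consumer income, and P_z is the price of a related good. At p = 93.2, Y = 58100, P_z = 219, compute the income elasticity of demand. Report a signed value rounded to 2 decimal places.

At the given values, q = 113900 − 165(93.2) − 0.74(58100) − 84.2(219) = 37088.2.
∂q/∂Y = -0.74.
E = (-0.74) × (58100/37088.2) = -1.1592…

-1.16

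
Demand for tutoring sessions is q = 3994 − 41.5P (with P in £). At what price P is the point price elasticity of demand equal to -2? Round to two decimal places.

Ed = −41.5P/(3994 − 41.5P). Set this equal to -2:
41.5P = 2·(3994 − 41.5P) ⇒ 41.5P(1 + 2) = 2·3994
P = 2·3994 / (41.5·3) = 64.1606…

64.16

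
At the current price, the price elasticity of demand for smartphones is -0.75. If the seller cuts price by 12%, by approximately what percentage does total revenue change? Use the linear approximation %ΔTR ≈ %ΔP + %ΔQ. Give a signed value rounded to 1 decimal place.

-3.0%

%ΔQ ≈ Ed × %ΔP = (-0.75) × (-12%) = +9.0000%
%ΔTR ≈ %ΔP + %ΔQ = (-12%) + (+9.0000%) = -3.0000%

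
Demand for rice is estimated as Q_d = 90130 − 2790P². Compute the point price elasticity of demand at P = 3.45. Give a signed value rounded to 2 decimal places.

-1.17

dQ_d/dP = −2·2790·P = -19251. At P = 3.45, Q_d = 56922.025.
Ed = (dQ_d/dP)·(P/Q_d) = (-19251) × (3.45/56922.025) = -1.1667…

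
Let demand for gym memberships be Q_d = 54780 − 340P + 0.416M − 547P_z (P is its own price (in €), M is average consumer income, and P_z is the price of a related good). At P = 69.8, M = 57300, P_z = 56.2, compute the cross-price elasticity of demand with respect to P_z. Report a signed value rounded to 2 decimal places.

-1.27

At the given values, Q_d = 54780 − 340(69.8) + 0.416(57300) − 547(56.2) = 24143.4.
∂Q_d/∂P_z = -547.
E = (-547) × (56.2/24143.4) = -1.2732…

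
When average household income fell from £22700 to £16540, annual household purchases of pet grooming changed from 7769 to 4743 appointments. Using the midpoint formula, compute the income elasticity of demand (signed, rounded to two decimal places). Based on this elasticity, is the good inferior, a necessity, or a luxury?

%ΔQ = (4743 − 7769)/[( 7769 + 4743)/2] = -3026/6256 = -0.483695…
%ΔIncome = (16540 − 22700)/[( 22700 + 16540)/2] = -6160/19620 = -0.313965…
E_income = (-3026/6256) / (-6160/19620) = 1.5406…
E_income > 1 ⇒ normal good, luxury.

1.54; luxury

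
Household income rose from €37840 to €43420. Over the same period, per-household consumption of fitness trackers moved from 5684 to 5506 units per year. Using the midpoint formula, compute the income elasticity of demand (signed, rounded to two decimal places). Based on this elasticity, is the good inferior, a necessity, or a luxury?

%ΔQ = (5506 − 5684)/[( 5684 + 5506)/2] = -178/5595 = -0.031814…
%ΔIncome = (43420 − 37840)/[( 37840 + 43420)/2] = 5580/40630 = 0.137336…
E_income = (-178/5595) / (5580/40630) = -0.2316…
E_income < 0 ⇒ inferior good.

-0.23; inferior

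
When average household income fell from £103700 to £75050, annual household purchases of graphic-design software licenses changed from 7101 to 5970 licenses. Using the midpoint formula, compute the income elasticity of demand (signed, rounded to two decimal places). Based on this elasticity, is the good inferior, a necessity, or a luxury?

%ΔQ = (5970 − 7101)/[( 7101 + 5970)/2] = -1131/6535.5 = -0.173054…
%ΔIncome = (75050 − 103700)/[( 103700 + 75050)/2] = -28650/89375 = -0.320559…
E_income = (-1131/6535.5) / (-28650/89375) = 0.5398…
0 < E_income < 1 ⇒ normal good, necessity.

0.54; necessity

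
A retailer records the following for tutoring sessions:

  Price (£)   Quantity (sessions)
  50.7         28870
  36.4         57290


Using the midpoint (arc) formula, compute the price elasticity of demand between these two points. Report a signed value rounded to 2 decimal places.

%ΔQ = (57290 − 28870) / [(28870 + 57290)/2] = 28420/43080 = 0.659702…
%ΔP = (36.4 − 50.7) / [(50.7 + 36.4)/2] = -14.3/43.55 = -0.328358…
Arc Ed = %ΔQ / %ΔP = (28420/43080) / (-14.3/43.55) = -2.0090…

-2.01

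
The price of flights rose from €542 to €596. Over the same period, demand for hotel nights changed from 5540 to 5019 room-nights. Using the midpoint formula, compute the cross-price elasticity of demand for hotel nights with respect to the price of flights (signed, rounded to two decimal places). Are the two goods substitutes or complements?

-1.04; complements

%ΔQ_{hotel nights} = (5019 − 5540)/avg = -521/5279.5 = -0.098683…
%ΔP_{flights} = (596 − 542)/avg = 54/569 = 0.094903…
E_cross = (-521/5279.5) / (54/569) = -1.0398…
E_cross < 0 ⇒ the goods are complements.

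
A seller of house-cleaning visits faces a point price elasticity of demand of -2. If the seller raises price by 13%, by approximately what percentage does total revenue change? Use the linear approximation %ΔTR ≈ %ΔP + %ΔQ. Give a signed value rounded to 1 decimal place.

-13.0%

%ΔQ ≈ Ed × %ΔP = (-2) × (+13%) = -26.0000%
%ΔTR ≈ %ΔP + %ΔQ = (+13%) + (-26.0000%) = -13.0000%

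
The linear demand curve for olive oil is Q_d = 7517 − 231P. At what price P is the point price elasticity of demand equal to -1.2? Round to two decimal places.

Ed = −231P/(7517 − 231P). Set this equal to -1.2:
231P = 1.2·(7517 − 231P) ⇒ 231P(1 + 1.2) = 1.2·7517
P = 1.2·7517 / (231·2.2) = 17.7497…

17.75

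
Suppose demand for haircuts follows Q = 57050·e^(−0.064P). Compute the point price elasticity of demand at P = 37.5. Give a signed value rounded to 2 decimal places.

dQ/dP = −0.064·Q = -331.229. At P = 37.5, Q = 5175.46.
Ed = (dQ/dP)·(P/Q) = (-331.229) × (37.5/5175.46) = -2.4

-2.40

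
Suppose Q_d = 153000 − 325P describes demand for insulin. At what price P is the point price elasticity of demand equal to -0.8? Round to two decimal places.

Ed = −325P/(153000 − 325P). Set this equal to -0.8:
325P = 0.8·(153000 − 325P) ⇒ 325P(1 + 0.8) = 0.8·153000
P = 0.8·153000 / (325·1.8) = 209.2307…

209.23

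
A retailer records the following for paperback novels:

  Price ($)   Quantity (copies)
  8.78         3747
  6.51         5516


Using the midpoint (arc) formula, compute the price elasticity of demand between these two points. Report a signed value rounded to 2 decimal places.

-1.29

%ΔQ = (5516 − 3747) / [(3747 + 5516)/2] = 1769/4631.5 = 0.381949…
%ΔP = (6.51 − 8.78) / [(8.78 + 6.51)/2] = -2.27/7.645 = -0.296926…
Arc Ed = %ΔQ / %ΔP = (1769/4631.5) / (-2.27/7.645) = -1.2863…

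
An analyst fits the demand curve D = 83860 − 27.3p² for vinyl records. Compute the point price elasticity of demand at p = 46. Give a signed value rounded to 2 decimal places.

-4.43

dD/dp = −2·27.3·p = -2511.6. At p = 46, D = 26093.2.
Ed = (dD/dp)·(p/D) = (-2511.6) × (46/26093.2) = -4.4277…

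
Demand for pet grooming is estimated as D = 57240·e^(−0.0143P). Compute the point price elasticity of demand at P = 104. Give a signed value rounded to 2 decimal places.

-1.49

dD/dP = −0.0143·D = -184.992. At P = 104, D = 12936.5.
Ed = (dD/dP)·(P/D) = (-184.992) × (104/12936.5) = -1.4872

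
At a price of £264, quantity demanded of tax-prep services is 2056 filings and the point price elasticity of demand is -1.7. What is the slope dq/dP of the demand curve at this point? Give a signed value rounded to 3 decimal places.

Ed = (dq/dP)·(P/q) ⇒ dq/dP = Ed·q/P = (-1.7)·2056/264 = -13.23939…

-13.239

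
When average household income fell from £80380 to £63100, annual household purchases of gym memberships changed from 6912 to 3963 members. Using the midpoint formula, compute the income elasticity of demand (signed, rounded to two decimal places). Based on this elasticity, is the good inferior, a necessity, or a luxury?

%ΔQ = (3963 − 6912)/[( 6912 + 3963)/2] = -2949/5437.5 = -0.542344…
%ΔIncome = (63100 − 80380)/[( 80380 + 63100)/2] = -17280/71740 = -0.240869…
E_income = (-2949/5437.5) / (-17280/71740) = 2.2516…
E_income > 1 ⇒ normal good, luxury.

2.25; luxury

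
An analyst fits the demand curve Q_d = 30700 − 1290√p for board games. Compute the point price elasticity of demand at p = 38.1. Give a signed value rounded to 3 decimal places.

-0.175

dQ_d/dp = −1290/(2√p) = -104.495. At p = 38.1, Q_d = 22737.4.
Ed = (dQ_d/dp)·(p/Q_d) = (-104.495) × (38.1/22737.4) = -0.17509…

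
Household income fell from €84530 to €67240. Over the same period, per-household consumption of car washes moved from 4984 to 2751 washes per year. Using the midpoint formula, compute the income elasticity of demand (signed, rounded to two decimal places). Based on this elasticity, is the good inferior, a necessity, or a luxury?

2.53; luxury

%ΔQ = (2751 − 4984)/[( 4984 + 2751)/2] = -2233/3867.5 = -0.577375…
%ΔIncome = (67240 − 84530)/[( 84530 + 67240)/2] = -17290/75885 = -0.227844…
E_income = (-2233/3867.5) / (-17290/75885) = 2.5340…
E_income > 1 ⇒ normal good, luxury.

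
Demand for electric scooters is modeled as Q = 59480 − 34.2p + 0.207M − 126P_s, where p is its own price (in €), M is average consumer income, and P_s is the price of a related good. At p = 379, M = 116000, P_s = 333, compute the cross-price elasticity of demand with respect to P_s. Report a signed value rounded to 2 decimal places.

At the given values, Q = 59480 − 34.2(379) + 0.207(116000) − 126(333) = 28572.2.
∂Q/∂P_s = -126.
E = (-126) × (333/28572.2) = -1.4684…

-1.47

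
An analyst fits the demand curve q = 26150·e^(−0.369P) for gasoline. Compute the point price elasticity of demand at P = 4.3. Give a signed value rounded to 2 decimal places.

-1.59

dq/dP = −0.369·q = -1974.25. At P = 4.3, q = 5350.28.
Ed = (dq/dP)·(P/q) = (-1974.25) × (4.3/5350.28) = -1.5867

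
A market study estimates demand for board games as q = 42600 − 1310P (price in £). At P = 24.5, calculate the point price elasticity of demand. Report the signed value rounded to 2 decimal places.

dq/dP = −1310. At P = 24.5, q = 42600 − 1310(24.5) = 10505.
Ed = (dq/dP)·(P/q) = −1310 × (24.5/10505) = -3.0552…

-3.06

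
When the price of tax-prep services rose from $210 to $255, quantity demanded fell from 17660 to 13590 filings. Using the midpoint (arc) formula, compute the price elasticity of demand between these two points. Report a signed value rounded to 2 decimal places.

-1.35

%ΔQ = (13590 − 17660) / [(17660 + 13590)/2] = -4070/15625 = -0.26048
%ΔP = (255 − 210) / [(210 + 255)/2] = 45/232.5 = 0.193548…
Arc Ed = %ΔQ / %ΔP = (-4070/15625) / (45/232.5) = -1.3458…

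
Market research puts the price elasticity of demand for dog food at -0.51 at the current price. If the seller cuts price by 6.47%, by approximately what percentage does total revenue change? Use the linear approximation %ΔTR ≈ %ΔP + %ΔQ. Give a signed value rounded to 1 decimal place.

%ΔQ ≈ Ed × %ΔP = (-0.51) × (-6.47%) = +3.2997%
%ΔTR ≈ %ΔP + %ΔQ = (-6.47%) + (+3.2997%) = -3.1703%

-3.2%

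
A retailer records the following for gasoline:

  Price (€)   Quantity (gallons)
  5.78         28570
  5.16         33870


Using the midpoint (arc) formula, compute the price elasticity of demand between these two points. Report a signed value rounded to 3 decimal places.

-1.498

%ΔQ = (33870 − 28570) / [(28570 + 33870)/2] = 5300/31220 = 0.169762…
%ΔP = (5.16 − 5.78) / [(5.78 + 5.16)/2] = -0.62/5.47 = -0.113345…
Arc Ed = %ΔQ / %ΔP = (5300/31220) / (-0.62/5.47) = -1.49774…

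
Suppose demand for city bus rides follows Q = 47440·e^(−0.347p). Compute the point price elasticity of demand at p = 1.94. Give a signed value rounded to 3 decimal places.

dQ/dp = −0.347·Q = -8396.84. At p = 1.94, Q = 24198.4.
Ed = (dQ/dp)·(p/Q) = (-8396.84) × (1.94/24198.4) = -0.67318

-0.673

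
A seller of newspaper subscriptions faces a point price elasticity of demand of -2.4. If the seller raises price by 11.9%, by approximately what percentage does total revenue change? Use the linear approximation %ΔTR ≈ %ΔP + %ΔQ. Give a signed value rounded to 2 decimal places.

%ΔQ ≈ Ed × %ΔP = (-2.4) × (+11.9%) = -28.5600%
%ΔTR ≈ %ΔP + %ΔQ = (+11.9%) + (-28.5600%) = -16.6600%

-16.66%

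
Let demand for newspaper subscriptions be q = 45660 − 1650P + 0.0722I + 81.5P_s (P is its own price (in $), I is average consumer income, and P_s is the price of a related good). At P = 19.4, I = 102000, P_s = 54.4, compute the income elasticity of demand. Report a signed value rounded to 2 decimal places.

At the given values, q = 45660 − 1650(19.4) + 0.0722(102000) + 81.5(54.4) = 25448.
∂q/∂I = 0.0722.
E = (0.0722) × (102000/25448) = 0.2893…

0.29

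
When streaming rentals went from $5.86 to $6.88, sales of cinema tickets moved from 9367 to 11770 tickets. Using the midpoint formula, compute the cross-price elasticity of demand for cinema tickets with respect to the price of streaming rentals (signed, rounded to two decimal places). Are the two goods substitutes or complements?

%ΔQ_{cinema tickets} = (11770 − 9367)/avg = 2403/10568.5 = 0.227373…
%ΔP_{streaming rentals} = (6.88 − 5.86)/avg = 1.02/6.37 = 0.160125…
E_cross = (2403/10568.5) / (1.02/6.37) = 1.4199…
E_cross > 0 ⇒ the goods are substitutes.

1.42; substitutes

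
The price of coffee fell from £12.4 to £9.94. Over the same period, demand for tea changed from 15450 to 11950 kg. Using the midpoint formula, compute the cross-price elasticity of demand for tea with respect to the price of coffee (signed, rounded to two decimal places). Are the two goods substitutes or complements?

%ΔQ_{tea} = (11950 − 15450)/avg = -3500/13700 = -0.255474…
%ΔP_{coffee} = (9.94 − 12.4)/avg = -2.46/11.17 = -0.220232…
E_cross = (-3500/13700) / (-2.46/11.17) = 1.1600…
E_cross > 0 ⇒ the goods are substitutes.

1.16; substitutes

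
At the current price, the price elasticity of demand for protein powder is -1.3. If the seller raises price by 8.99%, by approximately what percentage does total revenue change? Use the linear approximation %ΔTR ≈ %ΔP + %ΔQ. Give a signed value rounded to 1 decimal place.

-2.7%

%ΔQ ≈ Ed × %ΔP = (-1.3) × (+8.99%) = -11.6870%
%ΔTR ≈ %ΔP + %ΔQ = (+8.99%) + (-11.6870%) = -2.6970%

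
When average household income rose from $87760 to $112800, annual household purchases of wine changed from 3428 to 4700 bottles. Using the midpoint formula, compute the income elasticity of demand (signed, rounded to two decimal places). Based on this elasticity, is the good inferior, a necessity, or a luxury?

%ΔQ = (4700 − 3428)/[( 3428 + 4700)/2] = 1272/4064 = 0.312992…
%ΔIncome = (112800 − 87760)/[( 87760 + 112800)/2] = 25040/100280 = 0.249700…
E_income = (1272/4064) / (25040/100280) = 1.2534…
E_income > 1 ⇒ normal good, luxury.

1.25; luxury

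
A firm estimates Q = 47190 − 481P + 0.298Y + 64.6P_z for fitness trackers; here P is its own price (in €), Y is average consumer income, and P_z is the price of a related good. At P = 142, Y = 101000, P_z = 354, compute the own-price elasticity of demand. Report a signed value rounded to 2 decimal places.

At the given values, Q = 47190 − 481(142) + 0.298(101000) + 64.6(354) = 31854.4.
∂Q/∂P = −481.
E = (-481) × (142/31854.4) = -2.1441…

-2.14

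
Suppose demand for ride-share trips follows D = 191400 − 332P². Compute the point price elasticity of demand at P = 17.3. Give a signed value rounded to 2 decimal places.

-2.16

dD/dP = −2·332·P = -11487.2. At P = 17.3, D = 92035.72.
Ed = (dD/dP)·(P/D) = (-11487.2) × (17.3/92035.72) = -2.1592…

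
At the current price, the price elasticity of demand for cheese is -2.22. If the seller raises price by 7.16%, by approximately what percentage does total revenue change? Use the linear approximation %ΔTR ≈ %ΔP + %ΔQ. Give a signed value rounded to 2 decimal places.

%ΔQ ≈ Ed × %ΔP = (-2.22) × (+7.16%) = -15.8952%
%ΔTR ≈ %ΔP + %ΔQ = (+7.16%) + (-15.8952%) = -8.7352%

-8.74%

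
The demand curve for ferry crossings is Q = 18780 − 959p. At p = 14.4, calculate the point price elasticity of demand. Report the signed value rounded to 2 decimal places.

dQ/dp = −959. At p = 14.4, Q = 18780 − 959(14.4) = 4970.4.
Ed = (dQ/dp)·(p/Q) = −959 × (14.4/4970.4) = -2.7783…

-2.78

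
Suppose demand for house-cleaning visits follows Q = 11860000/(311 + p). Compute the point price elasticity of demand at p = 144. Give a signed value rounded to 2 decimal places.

dQ/dp = −11860000/(311 + p)² = -57.2878. At p = 144, Q = 26065.9.
Ed = (dQ/dp)·(p/Q) = (-57.2878) × (144/26065.9) = -0.3164…

-0.32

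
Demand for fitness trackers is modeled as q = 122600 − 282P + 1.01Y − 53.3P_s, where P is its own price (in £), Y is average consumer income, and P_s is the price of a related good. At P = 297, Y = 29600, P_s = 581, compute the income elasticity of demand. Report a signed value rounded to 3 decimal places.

At the given values, q = 122600 − 282(297) + 1.01(29600) − 53.3(581) = 37774.7.
∂q/∂Y = 1.01.
E = (1.01) × (29600/37774.7) = 0.79142…

0.791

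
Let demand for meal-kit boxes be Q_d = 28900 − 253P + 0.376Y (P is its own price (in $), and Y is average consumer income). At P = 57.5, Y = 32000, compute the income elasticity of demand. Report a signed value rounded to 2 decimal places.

0.46

At the given values, Q_d = 28900 − 253(57.5) + 0.376(32000) = 26384.5.
∂Q_d/∂Y = 0.376.
E = (0.376) × (32000/26384.5) = 0.4560…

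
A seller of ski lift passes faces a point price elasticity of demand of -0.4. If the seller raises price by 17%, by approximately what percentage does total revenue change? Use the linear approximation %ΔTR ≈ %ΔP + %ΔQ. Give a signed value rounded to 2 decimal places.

%ΔQ ≈ Ed × %ΔP = (-0.4) × (+17%) = -6.8000%
%ΔTR ≈ %ΔP + %ΔQ = (+17%) + (-6.8000%) = +10.2000%

+10.20%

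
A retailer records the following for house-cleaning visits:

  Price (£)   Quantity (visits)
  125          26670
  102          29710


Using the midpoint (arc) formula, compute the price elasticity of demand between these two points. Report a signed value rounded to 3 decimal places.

-0.532

%ΔQ = (29710 − 26670) / [(26670 + 29710)/2] = 3040/28190 = 0.107839…
%ΔP = (102 − 125) / [(125 + 102)/2] = -23/113.5 = -0.202643…
Arc Ed = %ΔQ / %ΔP = (3040/28190) / (-23/113.5) = -0.53216…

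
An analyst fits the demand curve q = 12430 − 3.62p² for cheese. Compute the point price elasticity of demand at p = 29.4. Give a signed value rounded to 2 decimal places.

-0.67

dq/dp = −2·3.62·p = -212.856. At p = 29.4, q = 9301.0168.
Ed = (dq/dp)·(p/q) = (-212.856) × (29.4/9301.0168) = -0.6728…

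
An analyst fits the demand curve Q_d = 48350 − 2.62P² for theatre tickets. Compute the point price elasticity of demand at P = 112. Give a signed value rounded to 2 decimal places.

dQ_d/dP = −2·2.62·P = -586.88. At P = 112, Q_d = 15484.72.
Ed = (dQ_d/dP)·(P/Q_d) = (-586.88) × (112/15484.72) = -4.2448…

-4.24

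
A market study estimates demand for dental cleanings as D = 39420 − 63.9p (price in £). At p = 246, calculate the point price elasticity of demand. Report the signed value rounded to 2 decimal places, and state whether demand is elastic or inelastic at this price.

-0.66; inelastic

dD/dp = −63.9. At p = 246, D = 39420 − 63.9(246) = 23700.6.
Ed = (dD/dp)·(p/D) = −63.9 × (246/23700.6) = -0.6632…
|Ed| = 0.66 < 1, so demand is inelastic.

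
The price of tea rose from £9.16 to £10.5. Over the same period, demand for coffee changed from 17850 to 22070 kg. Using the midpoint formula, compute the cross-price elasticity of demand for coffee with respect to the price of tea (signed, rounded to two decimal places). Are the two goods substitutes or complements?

%ΔQ_{coffee} = (22070 − 17850)/avg = 4220/19960 = 0.211422…
%ΔP_{tea} = (10.5 − 9.16)/avg = 1.34/9.83 = 0.136317…
E_cross = (4220/19960) / (1.34/9.83) = 1.5509…
E_cross > 0 ⇒ the goods are substitutes.

1.55; substitutes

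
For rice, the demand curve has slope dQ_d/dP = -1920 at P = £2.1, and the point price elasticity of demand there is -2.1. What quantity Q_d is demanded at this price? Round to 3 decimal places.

1920.000

Ed = (dQ_d/dP)·(P/Q_d) ⇒ Q_d = (dQ_d/dP)·P/Ed = (-1920)·2.1/(-2.1) = 1920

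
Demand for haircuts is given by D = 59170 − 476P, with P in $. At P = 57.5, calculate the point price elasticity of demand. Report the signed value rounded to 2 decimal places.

dD/dP = −476. At P = 57.5, D = 59170 − 476(57.5) = 31800.
Ed = (dD/dP)·(P/D) = −476 × (57.5/31800) = -0.8606…

-0.86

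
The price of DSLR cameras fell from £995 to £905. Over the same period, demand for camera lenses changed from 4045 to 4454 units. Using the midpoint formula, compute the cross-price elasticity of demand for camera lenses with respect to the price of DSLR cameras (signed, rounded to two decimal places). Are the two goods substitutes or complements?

-1.02; complements

%ΔQ_{camera lenses} = (4454 − 4045)/avg = 409/4249.5 = 0.096246…
%ΔP_{DSLR cameras} = (905 − 995)/avg = -90/950 = -0.094736…
E_cross = (409/4249.5) / (-90/950) = -1.0159…
E_cross < 0 ⇒ the goods are complements.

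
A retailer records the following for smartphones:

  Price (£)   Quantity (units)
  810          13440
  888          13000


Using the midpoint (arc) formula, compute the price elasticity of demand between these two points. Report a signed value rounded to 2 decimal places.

-0.36

%ΔQ = (13000 − 13440) / [(13440 + 13000)/2] = -440/13220 = -0.033282…
%ΔP = (888 − 810) / [(810 + 888)/2] = 78/849 = 0.091872…
Arc Ed = %ΔQ / %ΔP = (-440/13220) / (78/849) = -0.3622…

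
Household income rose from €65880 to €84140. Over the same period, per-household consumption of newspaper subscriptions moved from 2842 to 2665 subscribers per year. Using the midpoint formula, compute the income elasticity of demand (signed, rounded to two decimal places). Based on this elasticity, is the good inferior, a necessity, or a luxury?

-0.26; inferior

%ΔQ = (2665 − 2842)/[( 2842 + 2665)/2] = -177/2753.5 = -0.064281…
%ΔIncome = (84140 − 65880)/[( 65880 + 84140)/2] = 18260/75010 = 0.243434…
E_income = (-177/2753.5) / (18260/75010) = -0.2640…
E_income < 0 ⇒ inferior good.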